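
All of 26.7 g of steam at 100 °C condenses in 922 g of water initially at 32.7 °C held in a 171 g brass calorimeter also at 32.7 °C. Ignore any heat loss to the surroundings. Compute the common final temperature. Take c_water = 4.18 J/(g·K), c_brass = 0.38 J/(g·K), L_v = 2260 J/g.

Energy conservation, ΣQ = 0:
steam→water at 100 °C releases m L_v = 26.7×2260 = 60342; condensate cools 100→T: 26.7×4.18×(T − 100) = 111.61(T − 100); original water: 3854(T − 32.7); cup: 64.98(T − 32.7)
4030.5 T = 60342 + 11161 + 128149 = 199652
T ≈ 49.53 °C (< 100 °C, so full condensation is consistent).

T_f ≈ 49.5 °C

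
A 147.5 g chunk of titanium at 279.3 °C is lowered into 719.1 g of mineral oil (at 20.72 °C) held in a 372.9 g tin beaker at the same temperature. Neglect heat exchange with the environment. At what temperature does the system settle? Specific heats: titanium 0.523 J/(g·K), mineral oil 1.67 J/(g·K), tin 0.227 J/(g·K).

T_f is the heat-capacity-weighted average of the initial temperatures:
T_f = (77.14*279.3 + 1200.9*20.72 + 84.65*20.72) / (77.14 + 1200.9 + 84.65)
    = 48182 / 1362.7 ≈ 35.36 °C

T_f ≈ 35.4 °C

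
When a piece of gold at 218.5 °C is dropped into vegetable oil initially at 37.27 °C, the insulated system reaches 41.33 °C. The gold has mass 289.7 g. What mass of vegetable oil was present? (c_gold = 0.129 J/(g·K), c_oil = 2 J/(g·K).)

m ≈ 815 g

|Q_gold| = |Q_oil|:
289.7·0.129·(218.5 − 41.33) = m·2·(41.33 − 37.27)
8.12 m = 6621.1  ⇒  m ≈ 815.4 g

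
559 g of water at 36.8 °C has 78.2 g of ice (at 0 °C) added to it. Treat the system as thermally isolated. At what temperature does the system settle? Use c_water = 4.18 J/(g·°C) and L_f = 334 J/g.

T_f ≈ 22.5 °C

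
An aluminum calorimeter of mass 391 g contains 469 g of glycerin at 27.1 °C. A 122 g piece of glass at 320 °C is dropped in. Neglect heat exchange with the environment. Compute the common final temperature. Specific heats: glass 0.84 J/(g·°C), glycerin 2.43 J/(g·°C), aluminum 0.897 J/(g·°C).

T_f ≈ 45.9 °C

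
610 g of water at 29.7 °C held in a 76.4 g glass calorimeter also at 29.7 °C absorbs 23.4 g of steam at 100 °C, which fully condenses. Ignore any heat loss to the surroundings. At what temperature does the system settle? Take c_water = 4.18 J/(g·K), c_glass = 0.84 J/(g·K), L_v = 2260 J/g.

Energy balance with sensible and latent terms:
latent heat released on condensation: 23.4×2260 = 52884
  condensed water 100 °C→T: 97.81(T − 100)
  original water: 2549.8(T − 29.7)
  glass cup: 76.4×0.84×(T − 29.7) = 64.18(T − 29.7)
2711.8 T = 52884 + 9781.2 + 77635 = 140300
T ≈ 51.74 °C — below 100 °C, confirming all the steam condensed.

T_f ≈ 51.7 °C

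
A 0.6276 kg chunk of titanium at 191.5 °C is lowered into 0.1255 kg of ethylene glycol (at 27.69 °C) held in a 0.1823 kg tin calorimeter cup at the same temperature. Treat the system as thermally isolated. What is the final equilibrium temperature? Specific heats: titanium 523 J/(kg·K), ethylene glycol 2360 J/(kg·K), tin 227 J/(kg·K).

Heat gained plus heat lost sum to zero:
0.6276*523*(T − 191.5) + 0.1255*2360*(T − 27.69) + 0.1823*227*(T − 27.69) = 0
(328.23 + 296.18 + 41.38) T = 328.23*191.5 + 296.18*27.69 + 41.38*27.69
T = 72204 / 665.8 = 108 °C

T_f ≈ 108.4 °C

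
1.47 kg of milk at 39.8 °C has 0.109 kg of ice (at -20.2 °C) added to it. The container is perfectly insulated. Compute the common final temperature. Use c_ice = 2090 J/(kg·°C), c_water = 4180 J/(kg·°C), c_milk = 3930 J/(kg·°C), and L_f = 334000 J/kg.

T_f ≈ 30.3 °C

Let T be the final temperature. ΣQ_i = 0:
ice -20.2→0 °C: 0.109×2090×20.2 = 4601.8; fusion: m_ice L_f = 0.109×334000 = 36406; meltwater 0→T: 0.109×4180×T = 455.62 T; milk: 5777.1(T − 39.8)
6232.7 T = 229929 − 41008 = 188921
T ≈ 30.31 °C — above 0 °C, consistent with complete melting.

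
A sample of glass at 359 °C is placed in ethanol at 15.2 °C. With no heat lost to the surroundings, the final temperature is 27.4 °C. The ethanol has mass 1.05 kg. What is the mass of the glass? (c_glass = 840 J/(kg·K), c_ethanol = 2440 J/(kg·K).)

Energy conservation, ΣQ = 0:
m·840·(27.4 − 359) + 1.05·2440·(27.4 − 15.2) = 0
-278544 m = -31256
m = -31256/-278544 ≈ 0.1122 kg

m ≈ 0.112 kg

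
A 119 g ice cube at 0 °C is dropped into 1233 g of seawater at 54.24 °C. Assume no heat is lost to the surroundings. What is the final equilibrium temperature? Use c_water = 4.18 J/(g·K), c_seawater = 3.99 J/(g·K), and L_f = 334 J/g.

Conservation of energy gives ΣQ = 0:
fusion: m_ice L_f = 119×334 = 39746
  warm the meltwater: 497.42 T
  seawater cools: 1233×3.99×(T − 54.24) = 4919.7(T − 54.24)
5417.1 T = 266843 − 39746 = 227097
T ≈ 41.92 °C — above 0 °C, consistent with complete melting.

T_f ≈ 41.9 °C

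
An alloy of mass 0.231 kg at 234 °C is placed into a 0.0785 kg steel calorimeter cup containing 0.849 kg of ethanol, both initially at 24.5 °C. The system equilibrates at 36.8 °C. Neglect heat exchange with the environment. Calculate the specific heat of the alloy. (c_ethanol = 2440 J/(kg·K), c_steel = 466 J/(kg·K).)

Taking heat into each body as positive, Σ m c ΔT = 0:
0.231·c·(36.8 − 234) + 0.849·2440·(36.8 − 24.5) + 0.0785·466·(36.8 − 24.5) = 0
-45.55 c = -25930
c = -25930/-45.55 ≈ 569.2 J/(kg·K)

c ≈ 569 J/(kg·K)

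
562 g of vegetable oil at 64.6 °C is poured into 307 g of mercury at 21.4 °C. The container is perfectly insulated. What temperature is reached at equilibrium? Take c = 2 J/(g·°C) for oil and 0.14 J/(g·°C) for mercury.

T_f ≈ 63.0 °C

T_f = Σ m_i c_i T_i / Σ m_i c_i:
T_f = (1124*64.6 + 42.98*21.4) / (1124 + 42.98)
    = 73530 / 1167 ≈ 63.01 °C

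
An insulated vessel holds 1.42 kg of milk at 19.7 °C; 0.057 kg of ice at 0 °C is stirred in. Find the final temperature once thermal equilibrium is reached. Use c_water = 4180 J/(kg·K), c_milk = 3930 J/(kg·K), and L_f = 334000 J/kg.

Energy conservation, ΣQ = 0:
latent heat to melt: 0.057×334000 = 19038
  warm the meltwater: 238.26 T
  milk: 5580.6(T − 19.7)
5818.9 T = 109938 − 19038 = 90900
T ≈ 15.62 °C. Since T > 0 °C, the all-ice-melts assumption holds.

T_f ≈ 15.6 °C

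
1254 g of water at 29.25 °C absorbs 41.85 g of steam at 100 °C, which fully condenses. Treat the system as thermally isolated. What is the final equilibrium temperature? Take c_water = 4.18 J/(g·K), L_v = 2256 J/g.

Setting the total heat transfer to zero:
condense steam: −41.85×2256 = −94414
  condensate cools 100→T: 41.85×4.18×(T − 100) = 174.93(T − 100)
  original water: 5241.7(T − 29.25)
5416.7 T = 94414 + 17493 + 153320 = 265227
T ≈ 48.97 °C (< 100 °C, so full condensation is consistent).

T_f ≈ 49.0 °C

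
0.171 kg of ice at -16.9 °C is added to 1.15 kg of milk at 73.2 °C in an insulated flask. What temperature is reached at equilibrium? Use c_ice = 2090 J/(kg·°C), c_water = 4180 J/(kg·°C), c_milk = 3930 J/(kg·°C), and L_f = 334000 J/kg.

Conservation of energy gives ΣQ = 0:
warm ice to 0 °C: 0.171×2090×(0 − (-16.9)) = 6039.9; melt ice: 0.171×334000 = 57114; meltwater 0→T: 0.171×4180×T = 714.78 T; milk cools: 1.15×3930×(T − 73.2) = 4519.5(T − 73.2)
5234.3 T = 330827 − 63154 = 267674
T ≈ 51.14 °C — above 0 °C, consistent with complete melting.

T_f ≈ 51.1 °C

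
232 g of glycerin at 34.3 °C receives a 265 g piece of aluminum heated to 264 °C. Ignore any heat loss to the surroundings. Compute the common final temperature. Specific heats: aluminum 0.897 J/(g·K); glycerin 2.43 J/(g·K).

T_f ≈ 102.4 °C

With ΣQ=0 the equilibrium temperature is the m·c-weighted mean:
T_f = (237.71*264 + 563.76*34.3) / (237.71 + 563.76)
    = 82091 / 801.47 ≈ 102.43 °C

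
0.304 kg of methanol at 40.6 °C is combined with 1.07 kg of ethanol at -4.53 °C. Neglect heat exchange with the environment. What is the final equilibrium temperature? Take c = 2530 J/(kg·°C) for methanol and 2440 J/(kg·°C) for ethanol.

Let T be the final temperature. ΣQ_i = 0:
0.304×2530×(T − 40.6) + 1.07×2440×(T − (-4.53)) = 0
769.12(T − 40.6) + 2610.8(T − (-4.53)) = 0
3379.9 T = 19399
T = 19399 / 3379.9 = 5.74 °C

T_f ≈ 5.7 °C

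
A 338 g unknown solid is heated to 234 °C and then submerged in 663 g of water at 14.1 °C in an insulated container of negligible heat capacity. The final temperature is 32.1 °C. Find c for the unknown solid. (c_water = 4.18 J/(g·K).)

c ≈ 0.731 J/(g·K)

Energy conservation, ΣQ = 0:
338·c·(32.1 − 234) + 663·4.18·(32.1 − 14.1) = 0
-68242 c = -49884
c = -49884/-68242 ≈ 0.731 J/(g·K)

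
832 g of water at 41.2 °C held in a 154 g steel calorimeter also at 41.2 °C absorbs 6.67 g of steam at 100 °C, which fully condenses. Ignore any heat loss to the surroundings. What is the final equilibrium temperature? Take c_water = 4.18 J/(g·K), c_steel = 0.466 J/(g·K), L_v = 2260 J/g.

T_f ≈ 45.9 °C

Energy conservation, ΣQ = 0:
condense steam: −6.67×2260 = −15074
  condensed water 100 °C→T: 27.88(T − 100)
  water warms: 832×4.18×(T − 41.2) = 3477.8(T − 41.2)
  steel cup: 154×0.466×(T − 41.2) = 71.76(T − 41.2)
3577.4 T = 15074 + 2788.1 + 146240 = 164103
T ≈ 45.87 °C (< 100 °C, so full condensation is consistent).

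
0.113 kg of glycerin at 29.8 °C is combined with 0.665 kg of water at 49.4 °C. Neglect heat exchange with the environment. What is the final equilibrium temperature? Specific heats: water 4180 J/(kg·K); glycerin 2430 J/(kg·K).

T_f ≈ 47.6 °C

Setting the total heat transfer to zero:
0.665·4180·(T − 49.4) + 0.113·2430·(T − 29.8) = 0
3054.3 T = 145500
T = 145500/3054.3 ≈ 47.64 °C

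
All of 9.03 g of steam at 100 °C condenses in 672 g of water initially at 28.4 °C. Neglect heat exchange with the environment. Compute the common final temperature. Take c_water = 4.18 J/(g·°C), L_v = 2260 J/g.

Net heat exchanged in the isolated system is zero:
steam→water at 100 °C releases m L_v = 9.03·2260 = 20408; condensate cools 100→T: 9.03·4.18·(T − 100) = 37.75(T − 100); water warms: 672·4.18·(T − 28.4) = 2809(T − 28.4)
2846.7 T = 20408 + 3774.5 + 79774 = 103957
T ≈ 36.52 °C (< 100 °C, so full condensation is consistent).

T_f ≈ 36.5 °C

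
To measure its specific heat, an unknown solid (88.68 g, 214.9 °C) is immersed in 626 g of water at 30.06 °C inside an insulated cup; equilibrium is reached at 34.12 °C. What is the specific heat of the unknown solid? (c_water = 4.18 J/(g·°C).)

c ≈ 0.663 J/(g·°C)

m_s c (T_s − T_f) = m_water c_water (T_f − T_0):
88.68·c·(214.9 − 34.12) = 626·4.18·(34.12 − 30.06)
16032 c = 10624  ⇒  c ≈ 0.6627 J/(g·°C)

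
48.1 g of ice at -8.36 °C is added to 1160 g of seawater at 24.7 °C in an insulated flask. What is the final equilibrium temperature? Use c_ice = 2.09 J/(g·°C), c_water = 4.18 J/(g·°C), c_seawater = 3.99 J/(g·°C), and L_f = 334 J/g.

T_f ≈ 20.2 °C

Sum of m c ΔT and latent-heat terms is zero:
ice -8.36→0 °C: 48.1×2.09×8.36 = 840.42
  melt ice: 48.1×334 = 16065
  meltwater 0→T: 48.1×4.18×T = 201.06 T
  seawater: 4628.4(T − 24.7)
4829.5 T = 114321 − 16906 = 97416
T ≈ 20.17 °C. Since T > 0 °C, the all-ice-melts assumption holds.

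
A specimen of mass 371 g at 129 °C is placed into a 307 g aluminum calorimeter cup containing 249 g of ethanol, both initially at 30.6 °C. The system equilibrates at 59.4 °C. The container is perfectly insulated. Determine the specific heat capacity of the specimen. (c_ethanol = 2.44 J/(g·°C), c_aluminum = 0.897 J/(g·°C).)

c ≈ 0.985 J/(g·°C)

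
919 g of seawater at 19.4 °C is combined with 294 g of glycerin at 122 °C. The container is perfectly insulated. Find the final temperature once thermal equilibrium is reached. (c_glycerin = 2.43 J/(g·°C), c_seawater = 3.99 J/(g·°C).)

T_f ≈ 36.1 °C

Taking heat into each body as positive, Σ m c ΔT = 0:
294×2.43×(T − 122) + 919×3.99×(T − 19.4) = 0
714.42(T − 122) + 3666.8(T − 19.4) = 0
4381.2 T = 158295
T = 158295/4381.2 ≈ 36.13 °C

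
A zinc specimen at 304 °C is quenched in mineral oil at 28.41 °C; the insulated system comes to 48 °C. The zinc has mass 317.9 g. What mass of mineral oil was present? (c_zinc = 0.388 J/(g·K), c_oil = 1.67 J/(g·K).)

Taking heat into each body as positive, Σ m c ΔT = 0:
317.9×0.388×(48 − 304) + m×1.67×(48 − 28.41) = 0
32.72 m = 31576
m = 31576/32.72 ≈ 965.2 g

m ≈ 965 g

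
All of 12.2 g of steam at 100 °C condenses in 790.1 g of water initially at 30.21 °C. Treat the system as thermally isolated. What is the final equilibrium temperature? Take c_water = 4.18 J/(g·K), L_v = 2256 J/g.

Conservation of energy gives ΣQ = 0:
steam→water at 100 °C releases m L_v = 12.2×2256 = 27523
  condensate cools 100→T: 12.2×4.18×(T − 100) = 51(T − 100)
  original water: 3302.6(T − 30.21)
3353.6 T = 27523 + 5099.6 + 99772 = 132395
T ≈ 39.48 °C, under the boiling point, so the assumption holds.

T_f ≈ 39.5 °C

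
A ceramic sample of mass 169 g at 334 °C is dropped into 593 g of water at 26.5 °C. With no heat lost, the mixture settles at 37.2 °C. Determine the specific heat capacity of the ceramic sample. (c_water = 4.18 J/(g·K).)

c ≈ 0.529 J/(g·K)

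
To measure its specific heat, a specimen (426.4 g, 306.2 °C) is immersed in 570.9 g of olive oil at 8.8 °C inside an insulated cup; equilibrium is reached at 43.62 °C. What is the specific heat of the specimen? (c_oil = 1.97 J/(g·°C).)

c ≈ 0.35 J/(g·°C)

Energy conservation, ΣQ = 0:
426.4×c×(43.62 − 306.2) + 570.9×1.97×(43.62 − 8.8) = 0
-111964 c = -39161
c = -39161/-111964 ≈ 0.3498 J/(g·°C)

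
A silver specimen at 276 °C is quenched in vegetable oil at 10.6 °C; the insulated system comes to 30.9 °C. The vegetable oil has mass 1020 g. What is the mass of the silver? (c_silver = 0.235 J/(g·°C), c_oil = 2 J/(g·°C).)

m ≈ 719 g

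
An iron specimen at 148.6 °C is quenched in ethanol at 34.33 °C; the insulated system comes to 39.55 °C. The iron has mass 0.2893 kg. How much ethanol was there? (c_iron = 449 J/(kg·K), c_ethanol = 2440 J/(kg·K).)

Conservation of energy gives ΣQ = 0:
0.2893·449·(39.55 − 148.6) + m·2440·(39.55 − 34.33) = 0
12737 m = 14165
m = 14165/12737 ≈ 1.112 kg

m ≈ 1.11 kg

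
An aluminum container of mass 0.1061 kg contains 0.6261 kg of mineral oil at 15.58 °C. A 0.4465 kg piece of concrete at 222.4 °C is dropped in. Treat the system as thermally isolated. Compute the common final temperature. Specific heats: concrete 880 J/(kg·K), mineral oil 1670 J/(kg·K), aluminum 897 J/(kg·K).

Heat gained plus heat lost sum to zero:
0.4465·880·(T − 222.4) + 0.6261·1670·(T − 15.58) + 0.1061·897·(T − 15.58) = 0
(392.92 + 1045.6 + 95.17) T = 392.92·222.4 + 1045.6·15.58 + 95.17·15.58
T = 105158 / 1533.7 = 68.6 °C

T_f ≈ 68.6 °C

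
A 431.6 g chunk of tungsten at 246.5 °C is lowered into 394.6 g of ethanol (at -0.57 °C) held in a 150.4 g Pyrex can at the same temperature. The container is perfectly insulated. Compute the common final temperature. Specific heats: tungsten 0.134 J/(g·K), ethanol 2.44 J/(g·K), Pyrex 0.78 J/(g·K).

T_f ≈ 12.0 °C

Energy conservation, ΣQ = 0:
431.6·0.134·(T − 246.5) + 394.6·2.44·(T − (-0.57)) + 150.4·0.78·(T − (-0.57)) = 0
57.83(T − 246.5) + 962.82(T − (-0.57)) + 117.31(T − (-0.57)) = 0
1138 T = 13641
T ≈ 11.99 °C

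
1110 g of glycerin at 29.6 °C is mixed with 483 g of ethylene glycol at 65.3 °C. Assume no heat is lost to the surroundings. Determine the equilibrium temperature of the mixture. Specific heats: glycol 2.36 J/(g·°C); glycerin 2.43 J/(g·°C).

Let T be the final temperature. ΣQ_i = 0:
483*2.36*(T − 65.3) + 1110*2.43*(T − 29.6) = 0
3837.2 T = 154274
T = 154274/3837.2 ≈ 40.21 °C

T_f ≈ 40.2 °C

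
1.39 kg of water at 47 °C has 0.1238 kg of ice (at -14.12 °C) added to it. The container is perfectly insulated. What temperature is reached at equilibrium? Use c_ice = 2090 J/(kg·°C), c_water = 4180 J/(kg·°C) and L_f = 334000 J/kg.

T_f ≈ 36.0 °C

Energy conservation, ΣQ = 0:
warm ice to 0 °C: 0.1238·2090·(0 − (-14.12)) = 3653.4
  fusion: m_ice L_f = 0.1238·334000 = 41349
  warm the meltwater: 517.48 T
  water: 5810.2(T − 47)
6327.7 T = 273079 − 45003 = 228077
T ≈ 36.04 °C — above 0 °C, consistent with complete melting.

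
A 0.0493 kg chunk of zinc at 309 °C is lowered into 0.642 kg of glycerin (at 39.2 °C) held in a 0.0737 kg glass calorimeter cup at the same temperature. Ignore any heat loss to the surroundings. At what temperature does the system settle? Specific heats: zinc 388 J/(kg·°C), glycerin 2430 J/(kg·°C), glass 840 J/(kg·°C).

T_f ≈ 42.3 °C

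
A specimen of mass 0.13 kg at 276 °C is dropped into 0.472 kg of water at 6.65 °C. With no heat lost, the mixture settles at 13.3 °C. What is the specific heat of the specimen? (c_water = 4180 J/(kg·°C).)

Net heat exchanged in the isolated system is zero:
0.13·c·(13.3 − 276) + 0.472·4180·(13.3 − 6.65) = 0
-34.15 c = -13120
c = -13120/-34.15 ≈ 384.2 J/(kg·°C)

c ≈ 384 J/(kg·°C)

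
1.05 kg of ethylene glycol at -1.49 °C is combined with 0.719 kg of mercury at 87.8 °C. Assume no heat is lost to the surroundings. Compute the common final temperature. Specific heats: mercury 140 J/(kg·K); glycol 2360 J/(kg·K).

T_f ≈ 2.0 °C

T_f is the heat-capacity-weighted average of the initial temperatures:
T_f = (100.66×87.8 + 2478×(-1.49)) / (100.66 + 2478)
    = 5145.7 / 2578.7 ≈ 2.00 °C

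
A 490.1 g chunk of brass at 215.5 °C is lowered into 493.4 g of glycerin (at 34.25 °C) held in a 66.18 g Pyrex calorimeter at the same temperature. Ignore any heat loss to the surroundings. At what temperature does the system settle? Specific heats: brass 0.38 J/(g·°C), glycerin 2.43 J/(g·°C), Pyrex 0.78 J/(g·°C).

Energy conservation, ΣQ = 0:
490.1·0.38·(T − 215.5) + 493.4·2.43·(T − 34.25) + 66.18·0.78·(T − 34.25) = 0
(186.24 + 1199 + 51.62) T = 186.24·215.5 + 1199·34.25 + 51.62·34.25
T ≈ 57.74 °C

T_f ≈ 57.7 °C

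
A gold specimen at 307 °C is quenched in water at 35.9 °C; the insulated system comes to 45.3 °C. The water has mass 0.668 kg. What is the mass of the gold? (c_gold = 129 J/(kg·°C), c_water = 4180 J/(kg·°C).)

Energy conservation, ΣQ = 0:
m·129·(45.3 − 307) + 0.668·4180·(45.3 − 35.9) = 0
-33759 m = -26247
m = -26247/-33759 ≈ 0.7775 kg

m ≈ 0.777 kg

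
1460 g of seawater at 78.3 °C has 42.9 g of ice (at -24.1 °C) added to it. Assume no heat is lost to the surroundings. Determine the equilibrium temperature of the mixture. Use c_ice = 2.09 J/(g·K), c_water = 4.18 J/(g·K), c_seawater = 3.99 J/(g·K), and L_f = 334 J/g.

T_f ≈ 73.2 °C

Conservation of energy gives ΣQ = 0:
ice -24.1→0 °C: 42.9×2.09×24.1 = 2160.8; melt ice: 42.9×334 = 14329; meltwater 0→T: 42.9×4.18×T = 179.32 T; seawater: 5825.4(T − 78.3)
6004.7 T = 456129 − 16489 = 439639
T ≈ 73.22 °C (positive, so assuming full melt was valid).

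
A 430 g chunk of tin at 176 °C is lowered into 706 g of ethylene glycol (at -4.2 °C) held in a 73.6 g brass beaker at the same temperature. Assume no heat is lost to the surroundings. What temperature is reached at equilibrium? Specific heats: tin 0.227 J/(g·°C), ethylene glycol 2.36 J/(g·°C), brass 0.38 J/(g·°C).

With ΣQ=0 the equilibrium temperature is the m·c-weighted mean:
T_f = (97.61*176 + 1666.2*(-4.2) + 27.97*(-4.2)) / (97.61 + 1666.2 + 27.97)
    = 10064 / 1791.7 ≈ 5.62 °C

T_f ≈ 5.6 °C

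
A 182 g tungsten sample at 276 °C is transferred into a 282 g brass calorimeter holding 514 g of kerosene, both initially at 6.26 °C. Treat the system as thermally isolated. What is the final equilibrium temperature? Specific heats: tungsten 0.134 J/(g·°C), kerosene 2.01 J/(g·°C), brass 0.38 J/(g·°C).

T_f ≈ 11.9 °C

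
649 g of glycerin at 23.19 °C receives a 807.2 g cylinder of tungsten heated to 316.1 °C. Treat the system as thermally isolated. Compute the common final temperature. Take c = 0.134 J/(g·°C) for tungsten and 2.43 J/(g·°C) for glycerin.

T_f ≈ 42.0 °C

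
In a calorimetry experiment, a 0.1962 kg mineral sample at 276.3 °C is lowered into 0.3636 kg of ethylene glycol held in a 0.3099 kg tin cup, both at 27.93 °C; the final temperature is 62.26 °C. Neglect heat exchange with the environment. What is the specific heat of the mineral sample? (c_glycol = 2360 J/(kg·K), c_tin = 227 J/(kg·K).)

c ≈ 759 J/(kg·K)

Setting the total heat transfer to zero:
0.1962·c·(62.26 − 276.3) + 0.3636·2360·(62.26 − 27.93) + 0.3099·227·(62.26 − 27.93) = 0
-41.99 c = -31873
c = -31873/-41.99 ≈ 759 J/(kg·K)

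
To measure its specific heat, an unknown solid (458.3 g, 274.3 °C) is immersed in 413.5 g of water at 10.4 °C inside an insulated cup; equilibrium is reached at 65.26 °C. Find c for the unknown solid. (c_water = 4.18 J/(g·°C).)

Setting the total heat transfer to zero:
458.3·c·(65.26 − 274.3) + 413.5·4.18·(65.26 − 10.4) = 0
-95803 c = -94822
c = -94822/-95803 ≈ 0.9898 J/(g·°C)

c ≈ 0.99 J/(g·°C)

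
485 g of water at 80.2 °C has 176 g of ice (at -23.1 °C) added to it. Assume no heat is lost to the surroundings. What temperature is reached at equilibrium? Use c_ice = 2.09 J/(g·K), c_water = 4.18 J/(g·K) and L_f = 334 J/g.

T_f ≈ 34.5 °C

Heat gained plus heat lost sum to zero:
warm ice to 0 °C: 176×2.09×(0 − (-23.1)) = 8497.1; fusion: m_ice L_f = 176×334 = 58784; warm the meltwater: 735.68 T; water: 2027.3(T − 80.2)
2763 T = 162589 − 67281 = 95308
T ≈ 34.49 °C (positive, so assuming full melt was valid).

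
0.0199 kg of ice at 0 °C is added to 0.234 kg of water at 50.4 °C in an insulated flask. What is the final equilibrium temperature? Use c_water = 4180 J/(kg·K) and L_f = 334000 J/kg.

Taking heat into each body as positive, Σ m c ΔT = 0:
melt ice: 0.0199·334000 = 6646.6; meltwater 0→T: 0.0199·4180·T = 83.18 T; water cools: 0.234·4180·(T − 50.4) = 978.12(T − 50.4)
1061.3 T = 49297 − 6646.6 = 42651
T ≈ 40.19 °C — above 0 °C, consistent with complete melting.

T_f ≈ 40.2 °C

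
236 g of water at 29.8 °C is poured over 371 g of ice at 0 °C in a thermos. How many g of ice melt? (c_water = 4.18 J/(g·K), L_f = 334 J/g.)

m_melted ≈ 88 g

Water can give up m c ΔT = 236×4.18×29.8 = 29397 J before reaching 0 °C.
To melt every bit of ice: 371×334 = 123914 J.
That's not enough to melt it all — equilibrium is at 0 °C with ice remaining.
Mass melted = 29397/334 ≈ 88.02 g.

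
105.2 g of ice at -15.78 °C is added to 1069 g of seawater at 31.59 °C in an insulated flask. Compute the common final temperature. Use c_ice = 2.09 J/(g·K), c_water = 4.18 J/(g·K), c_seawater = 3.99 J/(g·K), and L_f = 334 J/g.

T_f ≈ 20.4 °C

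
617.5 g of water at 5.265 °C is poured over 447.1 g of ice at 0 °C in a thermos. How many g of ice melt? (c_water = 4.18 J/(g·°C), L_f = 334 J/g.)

m_melted ≈ 40.7 g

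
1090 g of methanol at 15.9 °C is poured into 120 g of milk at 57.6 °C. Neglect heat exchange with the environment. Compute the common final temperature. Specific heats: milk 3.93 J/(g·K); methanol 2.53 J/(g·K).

T_f is the heat-capacity-weighted average of the initial temperatures:
T_f = (471.6×57.6 + 2757.7×15.9) / (471.6 + 2757.7)
    = 71012 / 3229.3 ≈ 21.99 °C

T_f ≈ 22.0 °C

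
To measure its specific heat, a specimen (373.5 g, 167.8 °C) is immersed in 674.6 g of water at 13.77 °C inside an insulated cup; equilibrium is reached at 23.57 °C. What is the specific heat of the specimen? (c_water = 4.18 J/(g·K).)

Heat gained plus heat lost sum to zero:
373.5·c·(23.57 − 167.8) + 674.6·4.18·(23.57 − 13.77) = 0
-53870 c = -27634
c = -27634/-53870 ≈ 0.513 J/(g·K)

c ≈ 0.513 J/(g·K)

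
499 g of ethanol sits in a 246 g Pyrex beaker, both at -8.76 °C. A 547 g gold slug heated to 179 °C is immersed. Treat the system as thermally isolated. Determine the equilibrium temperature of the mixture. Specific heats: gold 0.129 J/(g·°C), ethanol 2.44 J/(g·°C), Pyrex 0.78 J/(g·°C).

T_f ≈ 0.2 °C

Setting the total heat transfer to zero:
547×0.129×(T − 179) + 499×2.44×(T − (-8.76)) + 246×0.78×(T − (-8.76)) = 0
(70.56 + 1217.6 + 191.88) T = 70.56×179 + 1217.6×(-8.76) + 191.88×(-8.76)
T = 284.08/1480 ≈ 0.19 °C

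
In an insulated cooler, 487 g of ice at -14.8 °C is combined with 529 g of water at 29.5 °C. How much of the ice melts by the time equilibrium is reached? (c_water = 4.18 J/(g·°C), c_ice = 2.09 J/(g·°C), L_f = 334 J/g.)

m_melted ≈ 150 g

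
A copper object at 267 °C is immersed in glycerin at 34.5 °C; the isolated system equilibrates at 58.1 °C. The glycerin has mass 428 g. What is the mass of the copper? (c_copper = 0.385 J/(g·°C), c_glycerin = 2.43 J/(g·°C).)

Taking heat into each body as positive, Σ m c ΔT = 0:
m×0.385×(58.1 − 267) + 428×2.43×(58.1 − 34.5) = 0
-80.43 m = -24545
m = -24545/-80.43 ≈ 305.2 g

m ≈ 305 g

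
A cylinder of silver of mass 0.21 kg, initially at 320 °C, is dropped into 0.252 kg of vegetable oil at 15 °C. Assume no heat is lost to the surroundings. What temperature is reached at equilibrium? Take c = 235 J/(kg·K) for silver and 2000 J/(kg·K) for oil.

T_f is the heat-capacity-weighted average of the initial temperatures:
T_f = (49.35*320 + 504*15) / (49.35 + 504)
    = 23352 / 553.35 ≈ 42.20 °C

T_f ≈ 42.2 °C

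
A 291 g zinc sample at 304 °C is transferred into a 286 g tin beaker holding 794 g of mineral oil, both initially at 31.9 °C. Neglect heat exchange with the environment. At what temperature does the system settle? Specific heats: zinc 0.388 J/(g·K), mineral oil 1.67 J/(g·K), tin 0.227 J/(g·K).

Net heat exchanged in the isolated system is zero:
291×0.388×(T − 304) + 794×1.67×(T − 31.9) + 286×0.227×(T − 31.9) = 0
112.91(T − 304) + 1326(T − 31.9) + 64.92(T − 31.9) = 0
(112.91 + 1326 + 64.92) T = 112.91×304 + 1326×31.9 + 64.92×31.9
T = 78694/1503.8 ≈ 52.33 °C

T_f ≈ 52.3 °C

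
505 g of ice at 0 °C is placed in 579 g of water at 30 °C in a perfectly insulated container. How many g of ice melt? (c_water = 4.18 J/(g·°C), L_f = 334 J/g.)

m_melted ≈ 217 g

Heat available from the water dropping to 0 °C: 579·4.18·30 = 72607 J.
Melting all 505 g of ice would need 505·334 = 168670 J.
Since 72607 < 168670 J, not all the ice melts; equilibrium is at 0 °C.
m_melted·334 = 72607  ⇒  m_melted ≈ 217.4 g.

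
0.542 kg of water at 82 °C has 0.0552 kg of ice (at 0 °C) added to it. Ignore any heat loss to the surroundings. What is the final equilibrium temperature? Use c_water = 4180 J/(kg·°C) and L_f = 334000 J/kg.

Taking heat into each body as positive, Σ m c ΔT = 0:
fusion: m_ice L_f = 0.0552·334000 = 18437
  warm the meltwater: 230.74 T
  water: 2265.6(T − 82)
2496.3 T = 185776 − 18437 = 167339
T ≈ 67.03 °C (positive, so assuming full melt was valid).

T_f ≈ 67.0 °C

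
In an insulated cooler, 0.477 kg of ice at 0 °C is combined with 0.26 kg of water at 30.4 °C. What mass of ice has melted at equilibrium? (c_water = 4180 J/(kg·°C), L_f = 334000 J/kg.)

Water can give up m c ΔT = 0.26·4180·30.4 = 33039 J before reaching 0 °C.
Melting all 0.477 kg of ice would need 0.477·334000 = 159318 J.
33039 J < 159318 J, so only part of the ice melts and the system sits at 0 °C.
m_melted·334000 = 33039  ⇒  m_melted ≈ 0.09892 kg.

m_melted ≈ 0.0989 kg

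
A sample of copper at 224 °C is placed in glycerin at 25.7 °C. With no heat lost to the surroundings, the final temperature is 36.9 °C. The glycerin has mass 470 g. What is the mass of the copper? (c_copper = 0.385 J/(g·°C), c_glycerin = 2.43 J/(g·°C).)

m ≈ 178 g

Heat lost by the copper = heat gained by the glycerin:
m×0.385×(224 − 36.9) = 470×2.43×(36.9 − 25.7)
72.03 m = 12792  ⇒  m ≈ 177.6 g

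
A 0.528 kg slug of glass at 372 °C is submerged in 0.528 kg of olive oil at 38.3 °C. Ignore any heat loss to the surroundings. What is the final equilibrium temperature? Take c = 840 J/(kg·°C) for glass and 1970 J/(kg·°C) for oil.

Energy conservation, ΣQ = 0:
0.528×840×(T − 372) + 0.528×1970×(T − 38.3) = 0
(443.52 + 1040.2) T = 443.52×372 + 1040.2×38.3
T = 204828 / 1483.7 = 138 °C

T_f ≈ 138.1 °C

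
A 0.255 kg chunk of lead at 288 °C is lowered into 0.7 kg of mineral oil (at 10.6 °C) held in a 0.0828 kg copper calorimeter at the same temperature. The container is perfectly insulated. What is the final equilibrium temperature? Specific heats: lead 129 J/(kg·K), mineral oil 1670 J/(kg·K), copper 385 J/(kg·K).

T_f ≈ 18.0 °C

Energy conservation, ΣQ = 0:
0.255×129×(T − 288) + 0.7×1670×(T − 10.6) + 0.0828×385×(T − 10.6) = 0
1233.8 T = 22203
T = 22203 / 1233.8 = 18 °C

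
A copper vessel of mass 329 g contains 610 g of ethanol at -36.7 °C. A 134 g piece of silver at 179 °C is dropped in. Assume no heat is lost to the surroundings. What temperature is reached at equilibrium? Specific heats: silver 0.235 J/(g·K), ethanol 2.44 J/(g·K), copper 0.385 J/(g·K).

T_f ≈ -32.6 °C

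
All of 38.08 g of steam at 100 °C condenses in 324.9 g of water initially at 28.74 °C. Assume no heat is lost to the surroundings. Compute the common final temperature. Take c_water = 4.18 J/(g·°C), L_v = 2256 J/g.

Taking heat into each body as positive, Σ m c ΔT = 0:
condense steam: −38.08·2256 = −85908
  condensate cools 100→T: 38.08·4.18·(T − 100) = 159.17(T − 100)
  water warms: 324.9·4.18·(T − 28.74) = 1358.1(T − 28.74)
1517.3 T = 85908 + 15917 + 39031 = 140857
T ≈ 92.84 °C (< 100 °C, so full condensation is consistent).

T_f ≈ 92.8 °C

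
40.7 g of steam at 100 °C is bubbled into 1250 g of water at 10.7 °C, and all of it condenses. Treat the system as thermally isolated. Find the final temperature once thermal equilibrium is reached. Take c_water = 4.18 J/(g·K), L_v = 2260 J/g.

T_f ≈ 30.6 °C

Sum of m c ΔT and latent-heat terms is zero:
latent heat released on condensation: 40.7×2260 = 91982
  condensate cools 100→T: 40.7×4.18×(T − 100) = 170.13(T − 100)
  water warms: 1250×4.18×(T − 10.7) = 5225(T − 10.7)
5395.1 T = 91982 + 17013 + 55907 = 164902
T ≈ 30.57 °C, under the boiling point, so the assumption holds.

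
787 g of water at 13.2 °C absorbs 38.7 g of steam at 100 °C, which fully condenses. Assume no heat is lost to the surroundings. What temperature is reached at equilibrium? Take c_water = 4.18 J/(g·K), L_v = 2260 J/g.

T_f ≈ 42.6 °C

Energy conservation, ΣQ = 0:
steam→water at 100 °C releases m L_v = 38.7×2260 = 87462; condensate cools 100→T: 38.7×4.18×(T − 100) = 161.77(T − 100); original water: 3289.7(T − 13.2)
3451.4 T = 87462 + 16177 + 43424 = 147062
T ≈ 42.61 °C — below 100 °C, confirming all the steam condensed.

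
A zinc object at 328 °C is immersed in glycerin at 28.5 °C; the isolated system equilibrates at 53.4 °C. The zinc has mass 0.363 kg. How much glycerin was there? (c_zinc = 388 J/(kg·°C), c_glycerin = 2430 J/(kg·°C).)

m ≈ 0.639 kg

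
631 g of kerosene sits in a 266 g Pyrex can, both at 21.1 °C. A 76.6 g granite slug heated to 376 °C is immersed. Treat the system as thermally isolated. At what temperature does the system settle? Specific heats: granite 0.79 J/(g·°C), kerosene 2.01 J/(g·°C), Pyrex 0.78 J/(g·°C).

Let T be the final temperature. ΣQ_i = 0:
76.6·0.79·(T − 376) + 631·2.01·(T − 21.1) + 266·0.78·(T − 21.1) = 0
1536.3 T = 53892
T = 53892/1536.3 ≈ 35.08 °C

T_f ≈ 35.1 °C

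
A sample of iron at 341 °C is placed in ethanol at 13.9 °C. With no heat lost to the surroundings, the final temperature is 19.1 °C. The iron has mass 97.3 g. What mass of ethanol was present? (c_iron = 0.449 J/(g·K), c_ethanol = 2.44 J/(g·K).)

Net heat exchanged in the isolated system is zero:
97.3·0.449·(19.1 − 341) + m·2.44·(19.1 − 13.9) = 0
12.69 m = 14063
m = 14063/12.69 ≈ 1108 g

m ≈ 1110 g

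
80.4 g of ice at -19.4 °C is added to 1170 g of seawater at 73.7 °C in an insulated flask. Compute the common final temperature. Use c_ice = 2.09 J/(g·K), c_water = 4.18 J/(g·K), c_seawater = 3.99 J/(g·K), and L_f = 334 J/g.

Net heat exchanged in the isolated system is zero:
ice -19.4→0 °C: 80.4×2.09×19.4 = 3259.9
  fusion: m_ice L_f = 80.4×334 = 26854
  warm the meltwater: 336.07 T
  seawater cools: 1170×3.99×(T − 73.7) = 4668.3(T − 73.7)
5004.4 T = 344054 − 30113 = 313940
T ≈ 62.73 °C — above 0 °C, consistent with complete melting.

T_f ≈ 62.7 °C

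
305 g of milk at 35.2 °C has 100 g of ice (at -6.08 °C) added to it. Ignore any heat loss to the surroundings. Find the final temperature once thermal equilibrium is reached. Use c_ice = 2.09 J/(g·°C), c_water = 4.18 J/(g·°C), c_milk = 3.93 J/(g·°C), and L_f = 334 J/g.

T_f ≈ 4.7 °C

Energy conservation, ΣQ = 0:
ice -6.08→0 °C: 100×2.09×6.08 = 1270.7; melt ice: 100×334 = 33400; meltwater 0→T: 100×4.18×T = 418 T; milk: 1198.7(T − 35.2)
1616.7 T = 42192 − 34671 = 7521.8
T ≈ 4.65 °C — above 0 °C, consistent with complete melting.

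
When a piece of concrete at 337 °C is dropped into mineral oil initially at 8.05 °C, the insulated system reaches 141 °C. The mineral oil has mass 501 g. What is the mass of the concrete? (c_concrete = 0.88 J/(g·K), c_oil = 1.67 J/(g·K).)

m ≈ 645 g

Heat lost by the concrete = heat gained by the oil:
m×0.88×(337 − 141) = 501×1.67×(141 − 8.05)
172.48 m = 111235  ⇒  m ≈ 644.9 g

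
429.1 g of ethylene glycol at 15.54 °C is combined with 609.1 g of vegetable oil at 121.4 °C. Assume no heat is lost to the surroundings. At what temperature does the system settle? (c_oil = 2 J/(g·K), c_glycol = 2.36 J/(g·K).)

Energy conservation, ΣQ = 0:
609.1·2·(T − 121.4) + 429.1·2.36·(T − 15.54) = 0
(1218.2 + 1012.7) T = 1218.2·121.4 + 1012.7·15.54
T = 163626 / 2230.9 = 73.3 °C

T_f ≈ 73.3 °C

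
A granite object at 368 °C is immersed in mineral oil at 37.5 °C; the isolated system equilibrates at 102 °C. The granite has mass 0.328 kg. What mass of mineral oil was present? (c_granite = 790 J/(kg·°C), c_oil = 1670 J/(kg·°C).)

|Q_granite| = |Q_oil|:
0.328·790·(368 − 102) = m·1670·(102 − 37.5)
107715 m = 68926  ⇒  m ≈ 0.6399 kg

m ≈ 0.64 kg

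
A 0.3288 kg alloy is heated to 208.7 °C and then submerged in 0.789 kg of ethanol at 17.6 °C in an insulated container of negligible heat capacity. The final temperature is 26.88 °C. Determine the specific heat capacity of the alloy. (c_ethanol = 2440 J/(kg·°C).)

c ≈ 299 J/(kg·°C)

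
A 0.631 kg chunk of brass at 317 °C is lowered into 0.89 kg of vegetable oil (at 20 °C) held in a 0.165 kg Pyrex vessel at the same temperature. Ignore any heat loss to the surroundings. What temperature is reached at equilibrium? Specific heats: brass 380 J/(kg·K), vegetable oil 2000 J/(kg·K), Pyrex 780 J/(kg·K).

T_f ≈ 53.1 °C

Setting the total heat transfer to zero:
0.631*380*(T − 317) + 0.89*2000*(T − 20) + 0.165*780*(T − 20) = 0
239.78(T − 317) + 1780(T − 20) + 128.7(T − 20) = 0
2148.5 T = 114184
T = 114184 / 2148.5 = 53.1 °C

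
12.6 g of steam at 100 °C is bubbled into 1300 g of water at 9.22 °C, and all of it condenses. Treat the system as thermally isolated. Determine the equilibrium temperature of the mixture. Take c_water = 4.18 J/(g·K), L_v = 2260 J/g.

T_f ≈ 15.3 °C

Heat gained plus heat lost sum to zero:
latent heat released on condensation: 12.6×2260 = 28476
  condensate cools 100→T: 12.6×4.18×(T − 100) = 52.67(T − 100)
  water warms: 1300×4.18×(T − 9.22) = 5434(T − 9.22)
5486.7 T = 28476 + 5266.8 + 50101 = 83844
T ≈ 15.28 °C (< 100 °C, so full condensation is consistent).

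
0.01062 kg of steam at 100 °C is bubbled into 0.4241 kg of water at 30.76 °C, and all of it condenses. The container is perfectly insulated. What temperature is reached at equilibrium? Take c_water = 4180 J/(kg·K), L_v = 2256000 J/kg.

T_f ≈ 45.6 °C

Taking heat into each body as positive, Σ m c ΔT = 0:
steam→water at 100 °C releases m L_v = 0.01062·2256000 = 23959
  condensed water 100 °C→T: 44.39(T − 100)
  water warms: 0.4241·4180·(T − 30.76) = 1772.7(T − 30.76)
1817.1 T = 23959 + 4439.2 + 54529 = 82927
T ≈ 45.64 °C (< 100 °C, so full condensation is consistent).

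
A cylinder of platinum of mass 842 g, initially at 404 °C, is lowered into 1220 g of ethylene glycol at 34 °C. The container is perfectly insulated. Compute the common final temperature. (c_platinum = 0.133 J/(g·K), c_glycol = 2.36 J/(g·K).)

T_f ≈ 47.9 °C

Energy conservation, ΣQ = 0:
842×0.133×(T − 404) + 1220×2.36×(T − 34) = 0
111.99(T − 404) + 2879.2(T − 34) = 0
2991.2 T = 143135
T = 143135 / 2991.2 = 47.9 °C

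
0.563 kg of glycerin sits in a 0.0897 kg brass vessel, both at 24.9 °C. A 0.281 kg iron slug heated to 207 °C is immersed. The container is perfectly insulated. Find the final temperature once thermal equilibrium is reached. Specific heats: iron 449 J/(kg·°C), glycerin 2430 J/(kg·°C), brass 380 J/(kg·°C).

T_f ≈ 39.9 °C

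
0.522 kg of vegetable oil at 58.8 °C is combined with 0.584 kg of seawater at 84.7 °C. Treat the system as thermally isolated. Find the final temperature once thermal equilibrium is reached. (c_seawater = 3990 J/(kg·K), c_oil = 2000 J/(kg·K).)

T_f ≈ 76.7 °C

Net heat exchanged in the isolated system is zero:
0.584×3990×(T − 84.7) + 0.522×2000×(T − 58.8) = 0
(2330.2 + 1044) T = 2330.2×84.7 + 1044×58.8
T = 258752 / 3374.2 = 76.7 °C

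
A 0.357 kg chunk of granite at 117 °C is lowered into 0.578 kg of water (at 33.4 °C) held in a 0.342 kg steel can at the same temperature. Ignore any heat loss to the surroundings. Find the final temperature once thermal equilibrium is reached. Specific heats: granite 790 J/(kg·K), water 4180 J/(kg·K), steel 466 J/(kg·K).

T_f ≈ 41.7 °C

Let T be the final temperature. ΣQ_i = 0:
0.357·790·(T − 117) + 0.578·4180·(T − 33.4) + 0.342·466·(T − 33.4) = 0
282.03(T − 117) + 2416(T − 33.4) + 159.37(T − 33.4) = 0
(282.03 + 2416 + 159.37) T = 282.03·117 + 2416·33.4 + 159.37·33.4
T ≈ 41.65 °C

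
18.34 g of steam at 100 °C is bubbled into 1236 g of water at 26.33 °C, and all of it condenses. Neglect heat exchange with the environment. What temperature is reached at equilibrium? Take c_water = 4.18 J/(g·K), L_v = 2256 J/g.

T_f ≈ 35.3 °C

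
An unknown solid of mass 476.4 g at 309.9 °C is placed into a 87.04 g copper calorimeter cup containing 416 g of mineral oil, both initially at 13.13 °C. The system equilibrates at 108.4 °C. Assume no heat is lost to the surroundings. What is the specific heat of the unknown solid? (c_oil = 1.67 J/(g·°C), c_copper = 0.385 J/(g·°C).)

Let T be the final temperature. ΣQ_i = 0:
476.4×c×(108.4 − 309.9) + 416×1.67×(108.4 − 13.13) + 87.04×0.385×(108.4 − 13.13) = 0
-95995 c = -69379
c = -69379/-95995 ≈ 0.7227 J/(g·°C)

c ≈ 0.723 J/(g·°C)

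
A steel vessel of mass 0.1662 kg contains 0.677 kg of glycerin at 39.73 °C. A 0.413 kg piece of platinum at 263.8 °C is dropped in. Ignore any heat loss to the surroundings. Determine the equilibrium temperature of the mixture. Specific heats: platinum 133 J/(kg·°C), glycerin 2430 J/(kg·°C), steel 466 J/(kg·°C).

T_f ≈ 46.7 °C

Energy conservation, ΣQ = 0:
0.413×133×(T − 263.8) + 0.677×2430×(T − 39.73) + 0.1662×466×(T − 39.73) = 0
54.93(T − 263.8) + 1645.1(T − 39.73) + 77.45(T − 39.73) = 0
1777.5 T = 82928
T = 82928/1777.5 ≈ 46.65 °C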